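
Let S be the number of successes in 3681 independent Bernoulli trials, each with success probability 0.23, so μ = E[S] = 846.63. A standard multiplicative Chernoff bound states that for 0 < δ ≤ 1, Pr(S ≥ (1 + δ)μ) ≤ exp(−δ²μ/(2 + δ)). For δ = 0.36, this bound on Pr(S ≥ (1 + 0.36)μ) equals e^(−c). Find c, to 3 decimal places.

46.493

c = δ²μ/(2 + δ) = 0.36²·846.63/(2 + 0.36) = 46.4929.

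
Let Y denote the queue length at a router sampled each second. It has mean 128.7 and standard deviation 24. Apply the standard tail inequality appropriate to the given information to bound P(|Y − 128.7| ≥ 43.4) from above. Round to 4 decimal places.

Mean and variance are known, so Chebyshev's inequality applies.
Chebyshev: P(|Y − μ| ≥ t) ≤ Var(Y)/t².
Var(Y) = σ² = 24² = 576.
Bound = 576 / 1883.56 = 0.3058.

0.3058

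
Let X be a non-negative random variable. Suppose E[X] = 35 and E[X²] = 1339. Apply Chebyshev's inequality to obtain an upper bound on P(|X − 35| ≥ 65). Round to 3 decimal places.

Var(X) = E[X²] − (E[X])² = 1339 − 1225 = 114.
Chebyshev's inequality: P(|X − μ| ≥ t) ≤ Var(X)/t² = 114/4225 = 0.0270.

0.027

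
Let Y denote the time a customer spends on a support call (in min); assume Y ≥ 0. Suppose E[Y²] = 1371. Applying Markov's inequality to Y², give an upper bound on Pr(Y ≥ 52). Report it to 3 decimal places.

0.507

Since Y ≥ 0, the event {Y ≥ 52} is the same as {Y² ≥ 2704}.
Markov's inequality applied to Y² gives Pr(Y² ≥ 2704) ≤ E[Y²]/2704 = 1371/2704 = 0.5070.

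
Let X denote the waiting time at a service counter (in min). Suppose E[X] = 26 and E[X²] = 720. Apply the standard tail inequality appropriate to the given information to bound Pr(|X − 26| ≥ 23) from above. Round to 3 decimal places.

0.083

The first two moments determine the variance, so Chebyshev's inequality is the sharpest standard bound available.
Var(X) = E[X²] − (E[X])² = 720 − 676 = 44.
Chebyshev's inequality: Pr(|X − μ| ≥ t) ≤ Var(X)/t² = 44/529 = 0.0832.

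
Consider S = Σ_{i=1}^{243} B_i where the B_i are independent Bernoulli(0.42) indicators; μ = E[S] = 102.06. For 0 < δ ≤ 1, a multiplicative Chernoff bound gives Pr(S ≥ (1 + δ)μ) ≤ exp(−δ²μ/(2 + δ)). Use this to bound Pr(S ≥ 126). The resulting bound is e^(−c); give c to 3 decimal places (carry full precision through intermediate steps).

Write 126 = (1 + δ)μ, so δ = 126/102.06 − 1 = 0.2345679…
Then the exponent is δ²μ/(2 + δ) = (126 − μ)² / (μ·(2 + δ)) = 2.513039.

2.513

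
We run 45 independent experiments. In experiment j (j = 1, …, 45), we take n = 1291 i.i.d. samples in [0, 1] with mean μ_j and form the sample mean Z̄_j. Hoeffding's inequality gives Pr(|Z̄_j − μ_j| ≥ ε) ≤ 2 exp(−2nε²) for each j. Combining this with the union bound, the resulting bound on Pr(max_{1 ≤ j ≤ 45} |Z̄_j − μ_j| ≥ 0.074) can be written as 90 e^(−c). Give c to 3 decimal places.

14.139

Union bound over the 45 events: Pr(max_{1 ≤ j ≤ 45} |Z̄_j − μ_j| ≥ 0.074) ≤ 45·2·exp(−2nε²) = 90 exp(−2·1291·0.074²).
So c = 2·1291·0.074² = 14.1390.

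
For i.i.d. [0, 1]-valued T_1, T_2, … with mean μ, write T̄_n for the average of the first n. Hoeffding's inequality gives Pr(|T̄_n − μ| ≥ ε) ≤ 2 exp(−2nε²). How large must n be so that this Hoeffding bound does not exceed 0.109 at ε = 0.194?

Require 2·exp(−2nε²) ≤ 0.109, i.e. 2nε² ≥ ln(2/0.109) = 2.909555.
So n ≥ 2.909555 / (2·0.194²) = 38.654.
The smallest integer n is 39.

39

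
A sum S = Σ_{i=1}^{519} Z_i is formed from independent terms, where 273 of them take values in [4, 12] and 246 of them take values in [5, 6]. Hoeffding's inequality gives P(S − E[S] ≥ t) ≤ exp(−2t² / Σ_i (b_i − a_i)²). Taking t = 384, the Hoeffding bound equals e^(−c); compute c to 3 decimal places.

Σ(b_i − a_i)² = 273·8² + 246·1² = 17718.
c = 2t² / 17718 = 2·384² / 17718 = 16.6448.

16.645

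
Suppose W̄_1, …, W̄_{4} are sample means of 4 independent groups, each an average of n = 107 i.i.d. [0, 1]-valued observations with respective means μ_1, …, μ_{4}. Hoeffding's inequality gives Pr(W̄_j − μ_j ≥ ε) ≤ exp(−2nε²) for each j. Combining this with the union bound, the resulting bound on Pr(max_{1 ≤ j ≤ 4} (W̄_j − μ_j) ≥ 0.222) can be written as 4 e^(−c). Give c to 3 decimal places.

Union bound over the 4 events: Pr(max_{1 ≤ j ≤ 4} (W̄_j − μ_j) ≥ 0.222) ≤ 4·exp(−2nε²) = 4 exp(−2·107·0.222²).
So c = 2·107·0.222² = 10.5468.

10.547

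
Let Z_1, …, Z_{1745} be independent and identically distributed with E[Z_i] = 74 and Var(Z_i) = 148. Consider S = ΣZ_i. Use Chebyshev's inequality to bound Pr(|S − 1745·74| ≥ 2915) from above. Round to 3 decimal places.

0.030

Var(S) = n·Var(Z_i) = 1745·148 = 258260.
Chebyshev: Pr(|S − 1745·74| ≥ 2915) ≤ Var(S)/2915² = 258260/8497225 = 0.0304.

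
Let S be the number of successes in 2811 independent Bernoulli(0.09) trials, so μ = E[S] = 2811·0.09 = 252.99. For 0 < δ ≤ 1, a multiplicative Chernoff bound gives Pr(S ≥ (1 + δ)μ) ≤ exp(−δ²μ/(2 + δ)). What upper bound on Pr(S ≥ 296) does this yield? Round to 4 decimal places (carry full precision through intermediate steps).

0.0344

Write 296 = (1 + δ)μ, so δ = 296/252.99 − 1 = 0.1700067…
Then the exponent is δ²μ/(2 + δ) = (296 − μ)² / (μ·(2 + δ)) = 3.369570.
Bound = exp(−3.369570) = 0.03440.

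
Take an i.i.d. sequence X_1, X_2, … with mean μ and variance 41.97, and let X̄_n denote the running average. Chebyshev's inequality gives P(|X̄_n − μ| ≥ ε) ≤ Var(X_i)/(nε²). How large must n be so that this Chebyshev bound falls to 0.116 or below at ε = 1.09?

Require 41.97/(n·1.09²) ≤ 0.116, i.e. n ≥ 41.97/(0.116·1.09²) = 304.529.
The smallest integer n is 305.

305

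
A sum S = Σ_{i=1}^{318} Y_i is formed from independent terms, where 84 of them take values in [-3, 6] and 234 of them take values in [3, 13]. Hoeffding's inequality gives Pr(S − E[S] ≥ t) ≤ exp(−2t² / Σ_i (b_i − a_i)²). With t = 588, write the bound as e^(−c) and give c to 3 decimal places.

Σ(b_i − a_i)² = 84·9² + 234·10² = 30204.
c = 2t² / 30204 = 2·588² / 30204 = 22.8939.

22.894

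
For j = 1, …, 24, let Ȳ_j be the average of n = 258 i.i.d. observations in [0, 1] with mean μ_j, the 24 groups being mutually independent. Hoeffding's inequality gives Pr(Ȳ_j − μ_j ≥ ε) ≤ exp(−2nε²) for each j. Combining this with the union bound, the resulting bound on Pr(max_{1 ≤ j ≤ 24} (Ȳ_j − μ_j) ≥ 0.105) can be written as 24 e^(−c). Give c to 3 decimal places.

Union bound over the 24 events: Pr(max_{1 ≤ j ≤ 24} (Ȳ_j − μ_j) ≥ 0.105) ≤ 24·exp(−2nε²) = 24 exp(−2·258·0.105²).
So c = 2·258·0.105² = 5.6889.

5.689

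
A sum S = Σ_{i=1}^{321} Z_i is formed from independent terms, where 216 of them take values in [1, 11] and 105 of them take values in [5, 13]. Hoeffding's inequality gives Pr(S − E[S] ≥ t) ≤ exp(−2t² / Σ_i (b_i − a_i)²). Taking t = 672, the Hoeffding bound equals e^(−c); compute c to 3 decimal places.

Σ(b_i − a_i)² = 216·10² + 105·8² = 28320.
c = 2t² / 28320 = 2·672² / 28320 = 31.8915.

31.892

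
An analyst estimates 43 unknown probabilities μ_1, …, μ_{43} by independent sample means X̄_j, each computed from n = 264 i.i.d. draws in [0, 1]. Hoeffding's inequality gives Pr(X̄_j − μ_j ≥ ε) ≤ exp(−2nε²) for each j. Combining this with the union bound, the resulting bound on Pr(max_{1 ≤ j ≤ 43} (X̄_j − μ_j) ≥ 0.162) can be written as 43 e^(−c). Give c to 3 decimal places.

Union bound over the 43 events: Pr(max_{1 ≤ j ≤ 43} (X̄_j − μ_j) ≥ 0.162) ≤ 43·exp(−2nε²) = 43 exp(−2·264·0.162²).
So c = 2·264·0.162² = 13.8568.

13.857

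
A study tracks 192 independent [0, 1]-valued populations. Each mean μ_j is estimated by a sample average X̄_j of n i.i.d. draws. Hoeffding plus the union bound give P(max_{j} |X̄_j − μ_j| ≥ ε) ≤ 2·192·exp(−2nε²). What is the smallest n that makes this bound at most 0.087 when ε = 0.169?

Need 2·192·exp(−2nε²) ≤ 0.087, i.e. exp(−2nε²) ≤ 0.087/384.
So 2nε² ≥ ln(384/0.087) = 8.392490.
Hence n ≥ 8.392490/(2·0.169²) = 146.922.
The smallest integer n is 147.

147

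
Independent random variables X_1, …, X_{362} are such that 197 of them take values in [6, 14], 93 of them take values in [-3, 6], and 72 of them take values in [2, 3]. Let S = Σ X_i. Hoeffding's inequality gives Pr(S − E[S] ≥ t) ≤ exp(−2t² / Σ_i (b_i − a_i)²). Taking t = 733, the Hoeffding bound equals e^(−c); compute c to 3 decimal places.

53.163

Σ(b_i − a_i)² = 197·8² + 93·9² + 72·1² = 20213.
c = 2t² / 20213 = 2·733² / 20213 = 53.1627.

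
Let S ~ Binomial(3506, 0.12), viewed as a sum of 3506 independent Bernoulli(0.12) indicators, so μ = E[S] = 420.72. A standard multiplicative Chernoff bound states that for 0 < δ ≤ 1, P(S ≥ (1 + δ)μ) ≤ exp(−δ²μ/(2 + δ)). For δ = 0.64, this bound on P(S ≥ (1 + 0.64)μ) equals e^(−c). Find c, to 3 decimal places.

c = δ²μ/(2 + δ) = 0.64²·420.72/(2 + 0.64) = 65.2753.

65.275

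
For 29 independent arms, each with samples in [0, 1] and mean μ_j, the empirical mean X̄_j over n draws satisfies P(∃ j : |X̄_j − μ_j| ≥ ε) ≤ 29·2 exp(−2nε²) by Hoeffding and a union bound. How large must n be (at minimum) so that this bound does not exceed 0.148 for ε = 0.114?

230

Need 2·29·exp(−2nε²) ≤ 0.148, i.e. exp(−2nε²) ≤ 0.148/58.
So 2nε² ≥ ln(58/0.148) = 5.970986.
Hence n ≥ 5.970986/(2·0.114²) = 229.724.
The smallest integer n is 230.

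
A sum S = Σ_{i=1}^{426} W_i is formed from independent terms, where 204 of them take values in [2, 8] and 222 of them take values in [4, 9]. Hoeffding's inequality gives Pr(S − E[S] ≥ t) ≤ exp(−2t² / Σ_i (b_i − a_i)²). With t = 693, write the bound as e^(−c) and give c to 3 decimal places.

Σ(b_i − a_i)² = 204·6² + 222·5² = 12894.
c = 2t² / 12894 = 2·693² / 12894 = 74.4919.

74.492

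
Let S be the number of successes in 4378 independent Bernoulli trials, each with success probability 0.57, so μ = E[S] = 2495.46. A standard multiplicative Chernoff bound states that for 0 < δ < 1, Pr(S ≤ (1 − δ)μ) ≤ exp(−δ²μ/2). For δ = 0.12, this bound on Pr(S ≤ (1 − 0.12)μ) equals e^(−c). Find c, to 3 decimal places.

c = δ²μ/2 = 0.12²·2495.46/2 = 17.9673.

17.967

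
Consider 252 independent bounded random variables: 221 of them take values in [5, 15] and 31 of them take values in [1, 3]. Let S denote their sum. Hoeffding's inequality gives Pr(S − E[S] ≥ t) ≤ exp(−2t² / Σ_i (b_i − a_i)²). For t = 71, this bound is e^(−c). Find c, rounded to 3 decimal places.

0.454

Σ(b_i − a_i)² = 221·10² + 31·2² = 22224.
c = 2t² / 22224 = 2·71² / 22224 = 0.4537.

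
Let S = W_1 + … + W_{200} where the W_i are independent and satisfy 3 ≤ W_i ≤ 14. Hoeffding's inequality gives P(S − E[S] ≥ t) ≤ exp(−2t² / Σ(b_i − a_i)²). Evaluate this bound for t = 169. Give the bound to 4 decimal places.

Σ(b_i − a_i)² = 200·(11)² = 24200.
Exponent = 2·169²/24200 = 2.3604.
Bound = exp(−2.3604) = 0.09438.

0.0944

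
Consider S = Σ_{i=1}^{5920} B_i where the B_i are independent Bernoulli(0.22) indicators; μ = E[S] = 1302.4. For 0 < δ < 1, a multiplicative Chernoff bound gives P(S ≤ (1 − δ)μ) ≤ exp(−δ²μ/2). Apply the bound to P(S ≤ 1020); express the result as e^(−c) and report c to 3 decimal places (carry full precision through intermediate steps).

30.616

Write 1020 = (1 − δ)μ, so δ = 1 − 1020/1302.4 = 0.2168305…
Then the exponent is δ²μ/2 = (μ − 1020)²/(2μ) = 30.616462.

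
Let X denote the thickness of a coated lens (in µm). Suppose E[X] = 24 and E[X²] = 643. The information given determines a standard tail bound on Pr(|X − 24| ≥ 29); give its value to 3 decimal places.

The first two moments determine the variance, so Chebyshev's inequality is the sharpest standard bound available.
Var(X) = E[X²] − (E[X])² = 643 − 576 = 67.
Chebyshev's inequality: Pr(|X − μ| ≥ t) ≤ Var(X)/t² = 67/841 = 0.0797.

0.080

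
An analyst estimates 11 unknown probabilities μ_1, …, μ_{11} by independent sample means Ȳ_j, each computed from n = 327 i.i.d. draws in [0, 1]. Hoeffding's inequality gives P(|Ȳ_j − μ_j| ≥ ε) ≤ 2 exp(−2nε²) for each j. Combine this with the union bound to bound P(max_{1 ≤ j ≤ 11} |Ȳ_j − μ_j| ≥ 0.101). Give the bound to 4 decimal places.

0.0279

Per-experiment Hoeffding bound: 2·exp(−2·327·0.101²) = 2·exp(−6.67145) = 0.0025331.
Union bound over 11 events: 11·0.0025331 = 0.02786.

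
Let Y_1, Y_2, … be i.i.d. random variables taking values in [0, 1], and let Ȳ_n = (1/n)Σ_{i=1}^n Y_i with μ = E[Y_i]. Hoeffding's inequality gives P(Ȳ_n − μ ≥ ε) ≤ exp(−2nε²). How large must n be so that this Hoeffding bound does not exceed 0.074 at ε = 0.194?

Require exp(−2nε²) ≤ 0.074, i.e. 2nε² ≥ ln(1/0.074) = 2.603690.
So n ≥ 2.603690 / (2·0.194²) = 34.590.
The smallest integer n is 35.

35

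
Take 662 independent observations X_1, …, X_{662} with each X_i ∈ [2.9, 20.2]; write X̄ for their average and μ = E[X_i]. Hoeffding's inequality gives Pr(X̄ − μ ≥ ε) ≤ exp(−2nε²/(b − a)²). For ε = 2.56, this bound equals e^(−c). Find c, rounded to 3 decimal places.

28.992

c = 2nε²/(b − a)² = 2·662·2.56² / 17.3² = 28.9918.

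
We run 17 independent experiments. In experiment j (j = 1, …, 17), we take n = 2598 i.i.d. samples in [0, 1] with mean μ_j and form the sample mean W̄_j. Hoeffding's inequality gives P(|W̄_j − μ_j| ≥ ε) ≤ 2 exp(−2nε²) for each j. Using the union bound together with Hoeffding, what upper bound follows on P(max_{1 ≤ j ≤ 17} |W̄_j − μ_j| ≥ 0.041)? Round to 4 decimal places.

0.0055

Per-experiment Hoeffding bound: 2·exp(−2·2598·0.041²) = 2·exp(−8.73448) = 0.00032188.
Union bound over 17 events: 17·0.00032188 = 0.00547.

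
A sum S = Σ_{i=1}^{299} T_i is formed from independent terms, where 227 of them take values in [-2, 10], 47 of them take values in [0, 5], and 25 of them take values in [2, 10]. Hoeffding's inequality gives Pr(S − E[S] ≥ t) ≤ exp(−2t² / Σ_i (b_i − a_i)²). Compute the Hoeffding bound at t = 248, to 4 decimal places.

Σ(b_i − a_i)² = 227·12² + 47·5² + 25·8² = 35463.
Exponent = 2·248² / 35463 = 3.46863.
Bound = exp(−3.46863) = 0.03116.

0.0312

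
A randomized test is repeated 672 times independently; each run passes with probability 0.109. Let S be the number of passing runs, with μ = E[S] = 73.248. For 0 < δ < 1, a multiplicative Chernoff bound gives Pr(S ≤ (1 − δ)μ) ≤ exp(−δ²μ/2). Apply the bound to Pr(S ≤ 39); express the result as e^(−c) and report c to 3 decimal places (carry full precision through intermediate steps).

8.007

Write 39 = (1 − δ)μ, so δ = 1 − 39/73.248 = 0.4675623…
Then the exponent is δ²μ/2 = (μ − 39)²/(2μ) = 8.006536.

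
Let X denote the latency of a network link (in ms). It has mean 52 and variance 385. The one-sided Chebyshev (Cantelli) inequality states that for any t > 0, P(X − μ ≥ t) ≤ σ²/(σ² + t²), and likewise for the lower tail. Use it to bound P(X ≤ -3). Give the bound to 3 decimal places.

0.113

Here σ² = 385 and t = 55, so σ² + t² = 3410.
Cantelli's bound: 385/3410 = 0.1129.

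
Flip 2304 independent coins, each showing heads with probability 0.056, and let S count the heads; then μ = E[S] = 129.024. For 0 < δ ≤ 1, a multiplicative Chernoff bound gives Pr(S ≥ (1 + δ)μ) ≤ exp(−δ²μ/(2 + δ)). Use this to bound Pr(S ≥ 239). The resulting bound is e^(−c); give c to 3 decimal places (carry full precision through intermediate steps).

32.864

Write 239 = (1 + δ)μ, so δ = 239/129.024 − 1 = 0.8523686…
Then the exponent is δ²μ/(2 + δ) = (239 − μ)² / (μ·(2 + δ)) = 32.863945.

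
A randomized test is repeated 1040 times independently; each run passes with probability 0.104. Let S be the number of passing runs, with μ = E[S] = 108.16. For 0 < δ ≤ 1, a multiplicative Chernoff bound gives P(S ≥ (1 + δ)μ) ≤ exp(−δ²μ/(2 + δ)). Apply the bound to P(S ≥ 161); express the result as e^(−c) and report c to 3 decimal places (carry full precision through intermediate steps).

Write 161 = (1 + δ)μ, so δ = 161/108.16 − 1 = 0.4885355…
Then the exponent is δ²μ/(2 + δ) = (161 − μ)² / (μ·(2 + δ)) = 10.373256.

10.373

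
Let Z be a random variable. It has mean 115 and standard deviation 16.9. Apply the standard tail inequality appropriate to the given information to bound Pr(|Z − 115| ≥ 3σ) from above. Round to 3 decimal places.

Mean and variance are known, so Chebyshev's inequality applies.
Chebyshev: Pr(|Z − μ| ≥ t) ≤ Var(Z)/t².
Var(Z) = σ² = 16.9² = 285.61.
t = 3·16.9 = 50.7.
Bound = 285.61 / 2570.49 = 0.1111.

0.111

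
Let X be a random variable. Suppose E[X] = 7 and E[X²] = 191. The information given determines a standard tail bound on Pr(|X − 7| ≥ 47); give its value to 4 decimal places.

0.0643

The first two moments determine the variance, so Chebyshev's inequality is the sharpest standard bound available.
Var(X) = E[X²] − (E[X])² = 191 − 49 = 142.
Chebyshev's inequality: Pr(|X − μ| ≥ t) ≤ Var(X)/t² = 142/2209 = 0.0643.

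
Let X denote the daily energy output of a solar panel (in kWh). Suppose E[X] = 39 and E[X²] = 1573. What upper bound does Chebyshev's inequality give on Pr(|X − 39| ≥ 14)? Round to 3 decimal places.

Var(X) = E[X²] − (E[X])² = 1573 − 1521 = 52.
Chebyshev's inequality: Pr(|X − μ| ≥ t) ≤ Var(X)/t² = 52/196 = 0.2653.

0.265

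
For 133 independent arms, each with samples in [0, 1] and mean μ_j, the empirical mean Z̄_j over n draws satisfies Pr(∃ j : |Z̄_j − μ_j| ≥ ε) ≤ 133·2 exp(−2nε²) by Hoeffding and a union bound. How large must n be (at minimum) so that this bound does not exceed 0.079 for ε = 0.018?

12534

Need 2·133·exp(−2nε²) ≤ 0.079, i.e. exp(−2nε²) ≤ 0.079/266.
So 2nε² ≥ ln(266/0.079) = 8.121804.
Hence n ≥ 8.121804/(2·0.018²) = 12533.648.
The smallest integer n is 12534.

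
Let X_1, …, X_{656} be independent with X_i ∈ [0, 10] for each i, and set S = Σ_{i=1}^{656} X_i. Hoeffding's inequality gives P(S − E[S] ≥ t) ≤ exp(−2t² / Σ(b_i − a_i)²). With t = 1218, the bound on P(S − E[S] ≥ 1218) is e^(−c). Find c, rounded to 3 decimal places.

Σ(b_i − a_i)² = 656·(10)² = 65600.
c = 2t²/65600 = 2·1218²/65600 = 45.2294.

45.229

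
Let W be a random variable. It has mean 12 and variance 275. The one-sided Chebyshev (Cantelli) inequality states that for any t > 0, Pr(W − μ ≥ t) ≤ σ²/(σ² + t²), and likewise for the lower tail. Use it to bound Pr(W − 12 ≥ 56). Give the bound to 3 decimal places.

0.081

Here σ² = 275 and t = 56, so σ² + t² = 3411.
Cantelli's bound: 275/3411 = 0.0806.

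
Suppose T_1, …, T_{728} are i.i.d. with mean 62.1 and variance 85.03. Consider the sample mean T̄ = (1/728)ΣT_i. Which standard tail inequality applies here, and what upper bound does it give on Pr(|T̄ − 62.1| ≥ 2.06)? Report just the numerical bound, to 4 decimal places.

0.0275

With mean and variance of each term known, Chebyshev's inequality bounds the deviation of the sum (or sample mean).
Var(T̄) = Var(T_i)/n = 85.03/728 = 0.1168.
Chebyshev: Pr(|T̄ − 62.1| ≥ 2.06) ≤ Var(T̄)/(2.06)² = 85.03/(728·2.06²) = 0.0275.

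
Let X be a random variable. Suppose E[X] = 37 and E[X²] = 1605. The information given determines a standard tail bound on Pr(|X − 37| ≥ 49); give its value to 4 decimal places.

0.0983

The first two moments determine the variance, so Chebyshev's inequality is the sharpest standard bound available.
Var(X) = E[X²] − (E[X])² = 1605 − 1369 = 236.
Chebyshev's inequality: Pr(|X − μ| ≥ t) ≤ Var(X)/t² = 236/2401 = 0.0983.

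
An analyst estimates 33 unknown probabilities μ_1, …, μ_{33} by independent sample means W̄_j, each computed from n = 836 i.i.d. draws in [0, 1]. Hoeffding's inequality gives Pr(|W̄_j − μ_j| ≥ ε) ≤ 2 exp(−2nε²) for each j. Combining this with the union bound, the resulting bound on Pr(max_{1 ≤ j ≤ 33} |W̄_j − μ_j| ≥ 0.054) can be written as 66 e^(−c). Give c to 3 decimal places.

4.876

Union bound over the 33 events: Pr(max_{1 ≤ j ≤ 33} |W̄_j − μ_j| ≥ 0.054) ≤ 33·2·exp(−2nε²) = 66 exp(−2·836·0.054²).
So c = 2·836·0.054² = 4.8756.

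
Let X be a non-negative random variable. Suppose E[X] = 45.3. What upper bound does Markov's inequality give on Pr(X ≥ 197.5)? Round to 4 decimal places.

0.2294

Markov's inequality: for a non-negative random variable, Pr(X ≥ a) ≤ E[X]/a.
Here E[X] = 45.3 and a = 197.5, so the bound is 45.3/197.5 = 0.2294.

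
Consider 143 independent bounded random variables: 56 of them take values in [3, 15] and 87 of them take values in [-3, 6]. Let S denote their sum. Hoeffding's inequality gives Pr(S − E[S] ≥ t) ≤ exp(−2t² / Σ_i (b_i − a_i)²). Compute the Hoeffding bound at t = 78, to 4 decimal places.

0.4470

Σ(b_i − a_i)² = 56·12² + 87·9² = 15111.
Exponent = 2·78² / 15111 = 0.80524.
Bound = exp(−0.80524) = 0.44698.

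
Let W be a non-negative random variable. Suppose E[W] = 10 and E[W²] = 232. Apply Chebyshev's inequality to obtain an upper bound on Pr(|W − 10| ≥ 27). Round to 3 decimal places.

Var(W) = E[W²] − (E[W])² = 232 − 100 = 132.
Chebyshev's inequality: Pr(|W − μ| ≥ t) ≤ Var(W)/t² = 132/729 = 0.1811.

0.181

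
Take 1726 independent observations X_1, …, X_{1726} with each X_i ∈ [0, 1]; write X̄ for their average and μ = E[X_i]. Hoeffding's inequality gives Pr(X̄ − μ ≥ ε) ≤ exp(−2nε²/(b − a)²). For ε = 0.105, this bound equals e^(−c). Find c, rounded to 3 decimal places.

c = 2nε²/(b − a)² = 2·1726·0.105² / 1² = 38.0583.

38.058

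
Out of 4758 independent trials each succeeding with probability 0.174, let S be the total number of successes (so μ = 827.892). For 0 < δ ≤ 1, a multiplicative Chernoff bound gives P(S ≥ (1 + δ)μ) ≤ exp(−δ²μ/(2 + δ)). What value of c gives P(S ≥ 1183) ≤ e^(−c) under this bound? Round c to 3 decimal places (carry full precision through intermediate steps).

Write 1183 = (1 + δ)μ, so δ = 1183/827.892 − 1 = 0.4289303…
Then the exponent is δ²μ/(2 + δ) = (1183 − μ)² / (μ·(2 + δ)) = 62.709331.

62.709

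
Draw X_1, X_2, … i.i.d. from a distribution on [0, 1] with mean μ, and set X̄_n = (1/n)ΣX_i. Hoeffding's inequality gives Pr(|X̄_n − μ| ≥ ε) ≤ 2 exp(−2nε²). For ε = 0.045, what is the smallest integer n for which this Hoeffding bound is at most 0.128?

Require 2·exp(−2nε²) ≤ 0.128, i.e. 2nε² ≥ ln(2/0.128) = 2.748872.
So n ≥ 2.748872 / (2·0.045²) = 678.734.
The smallest integer n is 679.

679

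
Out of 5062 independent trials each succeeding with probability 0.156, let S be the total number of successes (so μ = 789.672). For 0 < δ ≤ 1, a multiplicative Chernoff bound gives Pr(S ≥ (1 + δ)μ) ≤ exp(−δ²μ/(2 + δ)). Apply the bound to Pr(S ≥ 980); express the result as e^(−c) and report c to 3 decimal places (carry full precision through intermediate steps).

Write 980 = (1 + δ)μ, so δ = 980/789.672 − 1 = 0.2410216…
Then the exponent is δ²μ/(2 + δ) = (980 − μ)² / (μ·(2 + δ)) = 20.469752.

20.470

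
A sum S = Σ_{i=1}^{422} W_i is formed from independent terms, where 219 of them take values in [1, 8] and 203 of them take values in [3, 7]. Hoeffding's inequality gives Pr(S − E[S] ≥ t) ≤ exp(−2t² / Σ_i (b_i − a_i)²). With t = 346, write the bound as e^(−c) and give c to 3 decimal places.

Σ(b_i − a_i)² = 219·7² + 203·4² = 13979.
c = 2t² / 13979 = 2·346² / 13979 = 17.1280.

17.128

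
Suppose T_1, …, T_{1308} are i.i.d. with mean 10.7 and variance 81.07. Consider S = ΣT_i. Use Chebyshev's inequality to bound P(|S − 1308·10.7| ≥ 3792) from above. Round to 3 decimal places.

Var(S) = n·Var(T_i) = 1308·81.07 = 106039.56.
Chebyshev: P(|S − 1308·10.7| ≥ 3792) ≤ Var(S)/3792² = 106039.56/14379264 = 0.0074.

0.007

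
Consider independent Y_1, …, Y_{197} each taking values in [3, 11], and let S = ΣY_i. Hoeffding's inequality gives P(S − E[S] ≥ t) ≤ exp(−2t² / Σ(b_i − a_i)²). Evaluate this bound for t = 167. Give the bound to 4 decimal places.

Σ(b_i − a_i)² = 197·(8)² = 12608.
Exponent = 2·167²/12608 = 4.4240.
Bound = exp(−4.4240) = 0.01199.

0.0120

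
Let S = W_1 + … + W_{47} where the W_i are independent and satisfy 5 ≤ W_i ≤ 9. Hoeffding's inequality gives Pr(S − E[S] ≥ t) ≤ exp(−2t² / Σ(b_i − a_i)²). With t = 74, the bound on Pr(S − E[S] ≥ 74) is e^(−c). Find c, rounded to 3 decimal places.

14.564

Σ(b_i − a_i)² = 47·(4)² = 752.
c = 2t²/752 = 2·74²/752 = 14.5638.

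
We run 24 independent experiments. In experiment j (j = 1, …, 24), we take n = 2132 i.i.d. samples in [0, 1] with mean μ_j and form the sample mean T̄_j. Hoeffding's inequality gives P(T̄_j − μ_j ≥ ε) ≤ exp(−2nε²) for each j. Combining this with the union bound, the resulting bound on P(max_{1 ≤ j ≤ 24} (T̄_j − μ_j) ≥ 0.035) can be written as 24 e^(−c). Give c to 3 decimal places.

5.223

Union bound over the 24 events: P(max_{1 ≤ j ≤ 24} (T̄_j − μ_j) ≥ 0.035) ≤ 24·exp(−2nε²) = 24 exp(−2·2132·0.035²).
So c = 2·2132·0.035² = 5.2234.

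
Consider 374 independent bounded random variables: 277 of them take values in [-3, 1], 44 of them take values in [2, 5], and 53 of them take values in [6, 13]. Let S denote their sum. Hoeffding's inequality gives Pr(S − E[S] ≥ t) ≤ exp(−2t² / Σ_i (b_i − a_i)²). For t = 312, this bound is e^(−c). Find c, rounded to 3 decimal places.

Σ(b_i − a_i)² = 277·4² + 44·3² + 53·7² = 7425.
c = 2t² / 7425 = 2·312² / 7425 = 26.2206.

26.221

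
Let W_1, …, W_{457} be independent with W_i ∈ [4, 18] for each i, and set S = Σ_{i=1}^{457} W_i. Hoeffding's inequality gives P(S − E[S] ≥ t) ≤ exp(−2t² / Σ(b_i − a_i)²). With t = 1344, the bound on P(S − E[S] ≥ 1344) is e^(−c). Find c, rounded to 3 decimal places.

Σ(b_i − a_i)² = 457·(14)² = 89572.
c = 2t²/89572 = 2·1344²/89572 = 40.3326.

40.333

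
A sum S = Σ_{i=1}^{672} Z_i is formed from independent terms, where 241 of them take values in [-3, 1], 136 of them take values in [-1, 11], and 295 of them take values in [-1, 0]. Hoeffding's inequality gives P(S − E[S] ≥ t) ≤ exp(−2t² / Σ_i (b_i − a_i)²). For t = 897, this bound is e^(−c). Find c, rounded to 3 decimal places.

Σ(b_i − a_i)² = 241·4² + 136·12² + 295·1² = 23735.
c = 2t² / 23735 = 2·897² / 23735 = 67.7994.

67.799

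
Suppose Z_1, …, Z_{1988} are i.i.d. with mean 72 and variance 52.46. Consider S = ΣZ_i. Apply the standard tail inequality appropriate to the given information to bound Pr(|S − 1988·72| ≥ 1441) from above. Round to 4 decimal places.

With mean and variance of each term known, Chebyshev's inequality bounds the deviation of the sum (or sample mean).
Var(S) = n·Var(Z_i) = 1988·52.46 = 104290.48.
Chebyshev: Pr(|S − 1988·72| ≥ 1441) ≤ Var(S)/1441² = 104290.48/2076481 = 0.0502.

0.0502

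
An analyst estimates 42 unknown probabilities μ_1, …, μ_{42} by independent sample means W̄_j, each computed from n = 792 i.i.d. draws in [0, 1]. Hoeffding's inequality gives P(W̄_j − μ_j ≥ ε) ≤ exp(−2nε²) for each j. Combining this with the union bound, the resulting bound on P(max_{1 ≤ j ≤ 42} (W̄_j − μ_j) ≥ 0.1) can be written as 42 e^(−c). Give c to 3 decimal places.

15.840

Union bound over the 42 events: P(max_{1 ≤ j ≤ 42} (W̄_j − μ_j) ≥ 0.1) ≤ 42·exp(−2nε²) = 42 exp(−2·792·0.1²).
So c = 2·792·0.1² = 15.8400.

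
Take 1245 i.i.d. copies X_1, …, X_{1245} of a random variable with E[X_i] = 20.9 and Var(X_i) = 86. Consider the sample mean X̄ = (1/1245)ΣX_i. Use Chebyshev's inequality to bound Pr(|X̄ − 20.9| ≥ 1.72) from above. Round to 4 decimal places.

0.0233

Var(X̄) = Var(X_i)/n = 86/1245 = 0.069076.
Chebyshev: Pr(|X̄ − 20.9| ≥ 1.72) ≤ Var(X̄)/(1.72)² = 86/(1245·1.72²) = 0.0233.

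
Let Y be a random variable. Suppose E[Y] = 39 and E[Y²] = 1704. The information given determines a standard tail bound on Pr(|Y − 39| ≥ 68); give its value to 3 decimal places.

0.040

The first two moments determine the variance, so Chebyshev's inequality is the sharpest standard bound available.
Var(Y) = E[Y²] − (E[Y])² = 1704 − 1521 = 183.
Chebyshev's inequality: Pr(|Y − μ| ≥ t) ≤ Var(Y)/t² = 183/4624 = 0.0396.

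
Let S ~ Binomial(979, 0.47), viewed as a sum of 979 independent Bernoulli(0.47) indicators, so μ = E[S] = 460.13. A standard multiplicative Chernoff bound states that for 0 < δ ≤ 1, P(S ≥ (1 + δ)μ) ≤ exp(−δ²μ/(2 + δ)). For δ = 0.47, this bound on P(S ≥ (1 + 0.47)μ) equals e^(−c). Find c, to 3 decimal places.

41.151

c = δ²μ/(2 + δ) = 0.47²·460.13/(2 + 0.47) = 41.1509.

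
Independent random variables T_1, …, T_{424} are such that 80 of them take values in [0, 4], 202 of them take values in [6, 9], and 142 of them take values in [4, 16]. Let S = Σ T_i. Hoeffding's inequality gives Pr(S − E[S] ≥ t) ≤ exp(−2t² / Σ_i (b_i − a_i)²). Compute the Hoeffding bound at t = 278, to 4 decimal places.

Σ(b_i − a_i)² = 80·4² + 202·3² + 142·12² = 23546.
Exponent = 2·278² / 23546 = 6.56451.
Bound = exp(−6.56451) = 0.00141.

0.0014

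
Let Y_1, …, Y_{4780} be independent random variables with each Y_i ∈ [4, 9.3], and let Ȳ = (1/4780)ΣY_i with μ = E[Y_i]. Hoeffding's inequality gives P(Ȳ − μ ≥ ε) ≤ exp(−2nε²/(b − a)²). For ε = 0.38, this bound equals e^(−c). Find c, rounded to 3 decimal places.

49.144

c = 2nε²/(b − a)² = 2·4780·0.38² / 5.3² = 49.1443.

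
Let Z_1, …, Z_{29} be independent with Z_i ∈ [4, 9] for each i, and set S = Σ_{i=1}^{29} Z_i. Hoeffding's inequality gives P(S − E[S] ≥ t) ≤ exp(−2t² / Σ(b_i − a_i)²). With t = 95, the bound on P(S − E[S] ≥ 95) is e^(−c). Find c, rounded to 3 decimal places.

24.897

Σ(b_i − a_i)² = 29·(5)² = 725.
c = 2t²/725 = 2·95²/725 = 24.8966.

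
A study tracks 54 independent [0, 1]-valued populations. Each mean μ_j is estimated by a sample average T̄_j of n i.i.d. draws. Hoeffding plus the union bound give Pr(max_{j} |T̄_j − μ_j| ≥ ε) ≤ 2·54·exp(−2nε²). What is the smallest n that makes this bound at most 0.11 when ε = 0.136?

Need 2·54·exp(−2nε²) ≤ 0.11, i.e. exp(−2nε²) ≤ 0.11/108.
So 2nε² ≥ ln(108/0.11) = 6.889406.
Hence n ≥ 6.889406/(2·0.136²) = 186.240.
The smallest integer n is 187.

187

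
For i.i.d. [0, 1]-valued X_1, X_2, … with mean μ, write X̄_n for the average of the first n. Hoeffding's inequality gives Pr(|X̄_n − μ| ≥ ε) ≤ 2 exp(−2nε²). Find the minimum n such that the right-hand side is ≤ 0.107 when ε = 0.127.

Require 2·exp(−2nε²) ≤ 0.107, i.e. 2nε² ≥ ln(2/0.107) = 2.928074.
So n ≥ 2.928074 / (2·0.127²) = 90.770.
The smallest integer n is 91.

91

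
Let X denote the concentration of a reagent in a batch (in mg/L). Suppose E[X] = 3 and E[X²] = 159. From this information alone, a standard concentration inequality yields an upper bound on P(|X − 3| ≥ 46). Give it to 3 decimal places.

The first two moments determine the variance, so Chebyshev's inequality is the sharpest standard bound available.
Var(X) = E[X²] − (E[X])² = 159 − 9 = 150.
Chebyshev's inequality: P(|X − μ| ≥ t) ≤ Var(X)/t² = 150/2116 = 0.0709.

0.071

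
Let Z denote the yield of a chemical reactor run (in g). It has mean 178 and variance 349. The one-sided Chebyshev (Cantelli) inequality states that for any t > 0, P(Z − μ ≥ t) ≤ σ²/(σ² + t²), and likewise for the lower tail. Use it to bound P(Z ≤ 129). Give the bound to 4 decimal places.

Here σ² = 349 and t = 49, so σ² + t² = 2750.
Cantelli's bound: 349/2750 = 0.1269.

0.1269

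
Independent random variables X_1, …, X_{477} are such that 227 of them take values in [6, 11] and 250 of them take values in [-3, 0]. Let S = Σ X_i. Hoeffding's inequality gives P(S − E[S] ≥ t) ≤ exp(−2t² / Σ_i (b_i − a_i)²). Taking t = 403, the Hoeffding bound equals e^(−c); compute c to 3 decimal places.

Σ(b_i − a_i)² = 227·5² + 250·3² = 7925.
c = 2t² / 7925 = 2·403² / 7925 = 40.9865.

40.986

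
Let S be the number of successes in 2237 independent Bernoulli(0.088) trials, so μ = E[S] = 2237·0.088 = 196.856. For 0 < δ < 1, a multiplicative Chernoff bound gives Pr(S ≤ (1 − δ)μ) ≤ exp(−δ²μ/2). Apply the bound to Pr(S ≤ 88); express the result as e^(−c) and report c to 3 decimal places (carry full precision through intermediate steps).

Write 88 = (1 − δ)μ, so δ = 1 − 88/196.856 = 0.5529727…
Then the exponent is δ²μ/2 = (μ − 88)²/(2μ) = 30.097200.

30.097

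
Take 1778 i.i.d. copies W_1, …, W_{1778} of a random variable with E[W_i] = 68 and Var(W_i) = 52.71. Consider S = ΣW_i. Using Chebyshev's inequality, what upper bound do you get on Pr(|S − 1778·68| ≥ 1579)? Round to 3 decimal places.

0.038

Var(S) = n·Var(W_i) = 1778·52.71 = 93718.38.
Chebyshev: Pr(|S − 1778·68| ≥ 1579) ≤ Var(S)/1579² = 93718.38/2493241 = 0.0376.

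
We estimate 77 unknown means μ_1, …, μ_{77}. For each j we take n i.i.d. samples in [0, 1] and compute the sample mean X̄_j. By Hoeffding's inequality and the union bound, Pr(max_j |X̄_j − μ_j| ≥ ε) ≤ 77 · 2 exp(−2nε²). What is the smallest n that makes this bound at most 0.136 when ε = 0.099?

359

Need 2·77·exp(−2nε²) ≤ 0.136, i.e. exp(−2nε²) ≤ 0.136/154.
So 2nε² ≥ ln(154/0.136) = 7.032053.
Hence n ≥ 7.032053/(2·0.099²) = 358.742.
The smallest integer n is 359.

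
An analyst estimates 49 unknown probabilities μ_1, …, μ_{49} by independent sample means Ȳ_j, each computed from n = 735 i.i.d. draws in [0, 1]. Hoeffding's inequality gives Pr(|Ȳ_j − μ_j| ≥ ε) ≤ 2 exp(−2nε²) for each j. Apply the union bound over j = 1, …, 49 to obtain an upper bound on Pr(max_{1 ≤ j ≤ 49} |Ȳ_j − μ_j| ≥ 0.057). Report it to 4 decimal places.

0.8261

Per-experiment Hoeffding bound: 2·exp(−2·735·0.057²) = 2·exp(−4.77603) = 0.016859.
Union bound over 49 events: 49·0.016859 = 0.82608.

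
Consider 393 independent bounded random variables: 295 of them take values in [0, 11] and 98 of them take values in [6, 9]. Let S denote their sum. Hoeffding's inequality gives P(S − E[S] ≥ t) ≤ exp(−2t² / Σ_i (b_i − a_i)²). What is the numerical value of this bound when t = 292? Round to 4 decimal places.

Σ(b_i − a_i)² = 295·11² + 98·3² = 36577.
Exponent = 2·292² / 36577 = 4.66216.
Bound = exp(−4.66216) = 0.00945.

0.0094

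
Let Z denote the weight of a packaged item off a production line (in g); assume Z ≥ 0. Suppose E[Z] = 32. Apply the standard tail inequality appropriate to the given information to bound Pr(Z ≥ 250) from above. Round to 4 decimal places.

Only the mean of a non-negative variable is known, so Markov's inequality is the applicable tail bound.
Markov's inequality: for a non-negative random variable, Pr(Z ≥ a) ≤ E[Z]/a.
Here E[Z] = 32 and a = 250, so the bound is 32/250 = 0.1280.

0.1280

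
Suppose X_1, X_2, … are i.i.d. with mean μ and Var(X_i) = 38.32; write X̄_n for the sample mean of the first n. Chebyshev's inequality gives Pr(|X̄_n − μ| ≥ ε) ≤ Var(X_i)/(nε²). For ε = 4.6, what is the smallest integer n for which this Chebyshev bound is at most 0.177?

11

Require 38.32/(n·4.6²) ≤ 0.177, i.e. n ≥ 38.32/(0.177·4.6²) = 10.231.
The smallest integer n is 11.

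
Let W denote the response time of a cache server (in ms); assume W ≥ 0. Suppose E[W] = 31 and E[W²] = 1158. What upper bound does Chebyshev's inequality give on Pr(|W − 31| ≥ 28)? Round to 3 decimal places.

0.251

Var(W) = E[W²] − (E[W])² = 1158 − 961 = 197.
Chebyshev's inequality: Pr(|W − μ| ≥ t) ≤ Var(W)/t² = 197/784 = 0.2513.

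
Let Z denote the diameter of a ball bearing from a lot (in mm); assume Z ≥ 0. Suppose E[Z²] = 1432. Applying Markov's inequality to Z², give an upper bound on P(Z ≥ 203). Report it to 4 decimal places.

0.0347

Since Z ≥ 0, the event {Z ≥ 203} is the same as {Z² ≥ 41209}.
Markov's inequality applied to Z² gives P(Z² ≥ 41209) ≤ E[Z²]/41209 = 1432/41209 = 0.0347.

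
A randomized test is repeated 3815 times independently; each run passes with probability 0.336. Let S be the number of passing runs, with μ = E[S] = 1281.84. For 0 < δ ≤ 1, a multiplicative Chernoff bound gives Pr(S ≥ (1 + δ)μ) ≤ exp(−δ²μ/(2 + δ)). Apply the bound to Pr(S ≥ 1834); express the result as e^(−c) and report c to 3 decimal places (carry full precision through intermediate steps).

Write 1834 = (1 + δ)μ, so δ = 1834/1281.84 − 1 = 0.4307558…
Then the exponent is δ²μ/(2 + δ) = (1834 − μ)² / (μ·(2 + δ)) = 97.848627.

97.849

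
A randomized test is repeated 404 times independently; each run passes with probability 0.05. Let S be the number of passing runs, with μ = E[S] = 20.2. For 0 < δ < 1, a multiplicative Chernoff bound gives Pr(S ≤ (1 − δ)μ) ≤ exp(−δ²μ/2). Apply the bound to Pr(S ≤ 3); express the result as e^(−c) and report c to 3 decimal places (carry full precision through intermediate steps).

7.323

Write 3 = (1 − δ)μ, so δ = 1 − 3/20.2 = 0.8514851…
Then the exponent is δ²μ/2 = (μ − 3)²/(2μ) = 7.322772.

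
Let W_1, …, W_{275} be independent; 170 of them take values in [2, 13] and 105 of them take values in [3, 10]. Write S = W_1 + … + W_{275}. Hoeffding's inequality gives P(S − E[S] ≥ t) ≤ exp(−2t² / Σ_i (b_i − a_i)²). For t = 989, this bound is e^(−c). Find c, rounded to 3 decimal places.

76.074

Σ(b_i − a_i)² = 170·11² + 105·7² = 25715.
c = 2t² / 25715 = 2·989² / 25715 = 76.0740.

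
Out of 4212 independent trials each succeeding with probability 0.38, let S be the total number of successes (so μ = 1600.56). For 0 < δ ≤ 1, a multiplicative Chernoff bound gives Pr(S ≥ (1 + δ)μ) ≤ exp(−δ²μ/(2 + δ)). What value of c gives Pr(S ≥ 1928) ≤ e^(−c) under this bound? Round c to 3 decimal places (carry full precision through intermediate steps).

Write 1928 = (1 + δ)μ, so δ = 1928/1600.56 − 1 = 0.2045784…
Then the exponent is δ²μ/(2 + δ) = (1928 − μ)² / (μ·(2 + δ)) = 30.385470.

30.385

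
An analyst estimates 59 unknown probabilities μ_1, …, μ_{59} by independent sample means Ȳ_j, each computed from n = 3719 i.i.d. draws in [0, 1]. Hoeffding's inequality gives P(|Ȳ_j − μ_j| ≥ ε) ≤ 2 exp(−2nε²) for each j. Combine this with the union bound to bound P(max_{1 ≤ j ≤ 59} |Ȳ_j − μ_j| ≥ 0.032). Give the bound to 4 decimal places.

Per-experiment Hoeffding bound: 2·exp(−2·3719·0.032²) = 2·exp(−7.61651) = 0.00098451.
Union bound over 59 events: 59·0.00098451 = 0.05809.

0.0581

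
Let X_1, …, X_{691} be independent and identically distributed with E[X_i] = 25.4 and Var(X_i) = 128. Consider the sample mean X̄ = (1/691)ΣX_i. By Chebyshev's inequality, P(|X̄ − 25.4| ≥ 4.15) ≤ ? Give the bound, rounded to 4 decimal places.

Var(X̄) = Var(X_i)/n = 128/691 = 0.18524.
Chebyshev: P(|X̄ − 25.4| ≥ 4.15) ≤ Var(X̄)/(4.15)² = 128/(691·4.15²) = 0.0108.

0.0108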